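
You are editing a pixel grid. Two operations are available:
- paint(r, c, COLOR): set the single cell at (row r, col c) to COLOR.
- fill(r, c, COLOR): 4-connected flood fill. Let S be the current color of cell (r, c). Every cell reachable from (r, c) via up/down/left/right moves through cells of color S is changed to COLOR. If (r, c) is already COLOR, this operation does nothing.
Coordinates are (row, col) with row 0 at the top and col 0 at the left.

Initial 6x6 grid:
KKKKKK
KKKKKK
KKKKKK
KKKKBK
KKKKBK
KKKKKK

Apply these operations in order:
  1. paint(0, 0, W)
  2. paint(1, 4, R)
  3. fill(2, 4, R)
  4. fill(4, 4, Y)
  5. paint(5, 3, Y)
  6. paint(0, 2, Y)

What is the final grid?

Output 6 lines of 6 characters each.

Answer: WRYRRR
RRRRRR
RRRRRR
RRRRYR
RRRRYR
RRRYRR

Derivation:
After op 1 paint(0,0,W):
WKKKKK
KKKKKK
KKKKKK
KKKKBK
KKKKBK
KKKKKK
After op 2 paint(1,4,R):
WKKKKK
KKKKRK
KKKKKK
KKKKBK
KKKKBK
KKKKKK
After op 3 fill(2,4,R) [32 cells changed]:
WRRRRR
RRRRRR
RRRRRR
RRRRBR
RRRRBR
RRRRRR
After op 4 fill(4,4,Y) [2 cells changed]:
WRRRRR
RRRRRR
RRRRRR
RRRRYR
RRRRYR
RRRRRR
After op 5 paint(5,3,Y):
WRRRRR
RRRRRR
RRRRRR
RRRRYR
RRRRYR
RRRYRR
After op 6 paint(0,2,Y):
WRYRRR
RRRRRR
RRRRRR
RRRRYR
RRRRYR
RRRYRR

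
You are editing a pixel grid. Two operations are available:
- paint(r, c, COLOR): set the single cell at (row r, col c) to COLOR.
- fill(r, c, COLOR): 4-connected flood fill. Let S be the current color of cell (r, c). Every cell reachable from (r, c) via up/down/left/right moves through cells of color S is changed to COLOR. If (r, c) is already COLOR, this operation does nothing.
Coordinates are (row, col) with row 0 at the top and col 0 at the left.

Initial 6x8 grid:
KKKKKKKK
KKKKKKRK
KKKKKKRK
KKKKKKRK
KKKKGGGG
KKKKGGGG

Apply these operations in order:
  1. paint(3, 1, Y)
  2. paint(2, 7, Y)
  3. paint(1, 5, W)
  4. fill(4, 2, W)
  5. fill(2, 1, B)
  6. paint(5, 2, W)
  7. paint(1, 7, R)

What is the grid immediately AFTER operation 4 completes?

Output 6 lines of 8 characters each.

After op 1 paint(3,1,Y):
KKKKKKKK
KKKKKKRK
KKKKKKRK
KYKKKKRK
KKKKGGGG
KKKKGGGG
After op 2 paint(2,7,Y):
KKKKKKKK
KKKKKKRK
KKKKKKRY
KYKKKKRK
KKKKGGGG
KKKKGGGG
After op 3 paint(1,5,W):
KKKKKKKK
KKKKKWRK
KKKKKKRY
KYKKKKRK
KKKKGGGG
KKKKGGGG
After op 4 fill(4,2,W) [33 cells changed]:
WWWWWWWW
WWWWWWRW
WWWWWWRY
WYWWWWRK
WWWWGGGG
WWWWGGGG

Answer: WWWWWWWW
WWWWWWRW
WWWWWWRY
WYWWWWRK
WWWWGGGG
WWWWGGGG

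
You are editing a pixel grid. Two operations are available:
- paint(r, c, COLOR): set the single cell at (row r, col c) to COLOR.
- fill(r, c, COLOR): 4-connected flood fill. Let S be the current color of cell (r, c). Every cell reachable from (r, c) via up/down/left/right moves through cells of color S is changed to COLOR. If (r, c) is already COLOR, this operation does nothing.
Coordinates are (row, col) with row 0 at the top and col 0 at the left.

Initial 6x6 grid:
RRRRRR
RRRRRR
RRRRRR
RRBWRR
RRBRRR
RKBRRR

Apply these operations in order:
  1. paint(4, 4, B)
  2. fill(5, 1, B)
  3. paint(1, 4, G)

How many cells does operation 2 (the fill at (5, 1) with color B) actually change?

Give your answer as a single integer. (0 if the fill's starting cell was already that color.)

Answer: 1

Derivation:
After op 1 paint(4,4,B):
RRRRRR
RRRRRR
RRRRRR
RRBWRR
RRBRBR
RKBRRR
After op 2 fill(5,1,B) [1 cells changed]:
RRRRRR
RRRRRR
RRRRRR
RRBWRR
RRBRBR
RBBRRR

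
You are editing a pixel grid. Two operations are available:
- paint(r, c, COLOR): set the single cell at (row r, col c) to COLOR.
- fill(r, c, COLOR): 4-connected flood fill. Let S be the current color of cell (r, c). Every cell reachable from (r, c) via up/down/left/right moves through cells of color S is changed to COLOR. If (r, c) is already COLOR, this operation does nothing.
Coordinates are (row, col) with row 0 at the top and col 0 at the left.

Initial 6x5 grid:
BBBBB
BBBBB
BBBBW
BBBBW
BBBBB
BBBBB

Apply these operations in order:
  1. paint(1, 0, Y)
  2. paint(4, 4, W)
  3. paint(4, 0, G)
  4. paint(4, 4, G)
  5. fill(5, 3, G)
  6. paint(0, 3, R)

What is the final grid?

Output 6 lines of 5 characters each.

After op 1 paint(1,0,Y):
BBBBB
YBBBB
BBBBW
BBBBW
BBBBB
BBBBB
After op 2 paint(4,4,W):
BBBBB
YBBBB
BBBBW
BBBBW
BBBBW
BBBBB
After op 3 paint(4,0,G):
BBBBB
YBBBB
BBBBW
BBBBW
GBBBW
BBBBB
After op 4 paint(4,4,G):
BBBBB
YBBBB
BBBBW
BBBBW
GBBBG
BBBBB
After op 5 fill(5,3,G) [25 cells changed]:
GGGGG
YGGGG
GGGGW
GGGGW
GGGGG
GGGGG
After op 6 paint(0,3,R):
GGGRG
YGGGG
GGGGW
GGGGW
GGGGG
GGGGG

Answer: GGGRG
YGGGG
GGGGW
GGGGW
GGGGG
GGGGG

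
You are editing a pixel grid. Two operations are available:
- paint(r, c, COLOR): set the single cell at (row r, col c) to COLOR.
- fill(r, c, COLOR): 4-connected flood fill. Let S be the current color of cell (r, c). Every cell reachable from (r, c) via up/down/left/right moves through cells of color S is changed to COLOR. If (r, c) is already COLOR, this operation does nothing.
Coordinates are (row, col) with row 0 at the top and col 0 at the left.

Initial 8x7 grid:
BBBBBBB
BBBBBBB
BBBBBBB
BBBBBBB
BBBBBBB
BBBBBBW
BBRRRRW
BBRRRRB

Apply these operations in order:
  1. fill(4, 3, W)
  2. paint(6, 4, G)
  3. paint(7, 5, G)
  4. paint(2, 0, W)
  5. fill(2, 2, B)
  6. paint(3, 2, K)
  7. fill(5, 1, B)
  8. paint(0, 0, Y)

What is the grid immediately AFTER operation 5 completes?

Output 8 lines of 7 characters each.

After op 1 fill(4,3,W) [45 cells changed]:
WWWWWWW
WWWWWWW
WWWWWWW
WWWWWWW
WWWWWWW
WWWWWWW
WWRRRRW
WWRRRRB
After op 2 paint(6,4,G):
WWWWWWW
WWWWWWW
WWWWWWW
WWWWWWW
WWWWWWW
WWWWWWW
WWRRGRW
WWRRRRB
After op 3 paint(7,5,G):
WWWWWWW
WWWWWWW
WWWWWWW
WWWWWWW
WWWWWWW
WWWWWWW
WWRRGRW
WWRRRGB
After op 4 paint(2,0,W):
WWWWWWW
WWWWWWW
WWWWWWW
WWWWWWW
WWWWWWW
WWWWWWW
WWRRGRW
WWRRRGB
After op 5 fill(2,2,B) [47 cells changed]:
BBBBBBB
BBBBBBB
BBBBBBB
BBBBBBB
BBBBBBB
BBBBBBB
BBRRGRB
BBRRRGB

Answer: BBBBBBB
BBBBBBB
BBBBBBB
BBBBBBB
BBBBBBB
BBBBBBB
BBRRGRB
BBRRRGB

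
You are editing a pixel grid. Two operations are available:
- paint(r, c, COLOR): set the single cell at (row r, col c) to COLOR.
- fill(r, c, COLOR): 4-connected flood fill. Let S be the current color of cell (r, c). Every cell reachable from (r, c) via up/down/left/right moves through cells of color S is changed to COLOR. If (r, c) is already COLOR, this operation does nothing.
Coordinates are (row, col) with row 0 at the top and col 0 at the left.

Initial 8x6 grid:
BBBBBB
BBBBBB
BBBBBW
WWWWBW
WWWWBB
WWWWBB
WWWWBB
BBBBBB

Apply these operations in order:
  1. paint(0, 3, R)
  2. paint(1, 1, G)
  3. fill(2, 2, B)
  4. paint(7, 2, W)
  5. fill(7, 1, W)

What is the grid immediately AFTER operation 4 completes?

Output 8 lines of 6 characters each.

After op 1 paint(0,3,R):
BBBRBB
BBBBBB
BBBBBW
WWWWBW
WWWWBB
WWWWBB
WWWWBB
BBBBBB
After op 2 paint(1,1,G):
BBBRBB
BGBBBB
BBBBBW
WWWWBW
WWWWBB
WWWWBB
WWWWBB
BBBBBB
After op 3 fill(2,2,B) [0 cells changed]:
BBBRBB
BGBBBB
BBBBBW
WWWWBW
WWWWBB
WWWWBB
WWWWBB
BBBBBB
After op 4 paint(7,2,W):
BBBRBB
BGBBBB
BBBBBW
WWWWBW
WWWWBB
WWWWBB
WWWWBB
BBWBBB

Answer: BBBRBB
BGBBBB
BBBBBW
WWWWBW
WWWWBB
WWWWBB
WWWWBB
BBWBBB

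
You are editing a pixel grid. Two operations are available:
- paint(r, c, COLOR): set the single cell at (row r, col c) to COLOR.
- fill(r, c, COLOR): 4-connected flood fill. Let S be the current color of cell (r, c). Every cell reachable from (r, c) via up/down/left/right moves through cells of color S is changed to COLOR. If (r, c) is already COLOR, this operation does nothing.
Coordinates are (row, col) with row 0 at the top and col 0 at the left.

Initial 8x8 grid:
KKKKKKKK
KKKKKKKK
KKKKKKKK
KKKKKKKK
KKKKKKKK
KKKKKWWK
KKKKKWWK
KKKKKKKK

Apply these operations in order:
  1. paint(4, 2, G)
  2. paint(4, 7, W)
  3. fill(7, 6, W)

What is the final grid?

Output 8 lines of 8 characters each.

After op 1 paint(4,2,G):
KKKKKKKK
KKKKKKKK
KKKKKKKK
KKKKKKKK
KKGKKKKK
KKKKKWWK
KKKKKWWK
KKKKKKKK
After op 2 paint(4,7,W):
KKKKKKKK
KKKKKKKK
KKKKKKKK
KKKKKKKK
KKGKKKKW
KKKKKWWK
KKKKKWWK
KKKKKKKK
After op 3 fill(7,6,W) [58 cells changed]:
WWWWWWWW
WWWWWWWW
WWWWWWWW
WWWWWWWW
WWGWWWWW
WWWWWWWW
WWWWWWWW
WWWWWWWW

Answer: WWWWWWWW
WWWWWWWW
WWWWWWWW
WWWWWWWW
WWGWWWWW
WWWWWWWW
WWWWWWWW
WWWWWWWW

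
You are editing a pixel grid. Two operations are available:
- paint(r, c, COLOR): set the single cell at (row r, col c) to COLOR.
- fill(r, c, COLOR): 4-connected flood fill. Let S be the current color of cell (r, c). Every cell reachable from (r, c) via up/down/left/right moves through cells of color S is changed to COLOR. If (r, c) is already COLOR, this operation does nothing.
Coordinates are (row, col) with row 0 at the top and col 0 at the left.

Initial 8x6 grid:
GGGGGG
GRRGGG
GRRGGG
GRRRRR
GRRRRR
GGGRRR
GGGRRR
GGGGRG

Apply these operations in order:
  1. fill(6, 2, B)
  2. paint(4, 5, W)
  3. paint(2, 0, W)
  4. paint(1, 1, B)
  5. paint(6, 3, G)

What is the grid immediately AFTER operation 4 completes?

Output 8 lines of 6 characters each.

Answer: BBBBBB
BBRBBB
WRRBBB
BRRRRR
BRRRRW
BBBRRR
BBBRRR
BBBBRG

Derivation:
After op 1 fill(6,2,B) [26 cells changed]:
BBBBBB
BRRBBB
BRRBBB
BRRRRR
BRRRRR
BBBRRR
BBBRRR
BBBBRG
After op 2 paint(4,5,W):
BBBBBB
BRRBBB
BRRBBB
BRRRRR
BRRRRW
BBBRRR
BBBRRR
BBBBRG
After op 3 paint(2,0,W):
BBBBBB
BRRBBB
WRRBBB
BRRRRR
BRRRRW
BBBRRR
BBBRRR
BBBBRG
After op 4 paint(1,1,B):
BBBBBB
BBRBBB
WRRBBB
BRRRRR
BRRRRW
BBBRRR
BBBRRR
BBBBRG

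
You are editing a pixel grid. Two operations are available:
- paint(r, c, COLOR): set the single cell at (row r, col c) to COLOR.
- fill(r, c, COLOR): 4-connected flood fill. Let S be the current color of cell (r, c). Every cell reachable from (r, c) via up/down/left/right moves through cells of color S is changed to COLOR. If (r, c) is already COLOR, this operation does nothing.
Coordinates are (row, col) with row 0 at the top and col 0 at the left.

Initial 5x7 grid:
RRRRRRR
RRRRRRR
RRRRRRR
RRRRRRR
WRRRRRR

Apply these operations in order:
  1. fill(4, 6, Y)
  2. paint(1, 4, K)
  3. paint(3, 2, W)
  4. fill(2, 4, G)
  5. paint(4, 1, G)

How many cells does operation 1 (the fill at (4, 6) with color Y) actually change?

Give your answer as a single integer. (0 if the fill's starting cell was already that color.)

After op 1 fill(4,6,Y) [34 cells changed]:
YYYYYYY
YYYYYYY
YYYYYYY
YYYYYYY
WYYYYYY

Answer: 34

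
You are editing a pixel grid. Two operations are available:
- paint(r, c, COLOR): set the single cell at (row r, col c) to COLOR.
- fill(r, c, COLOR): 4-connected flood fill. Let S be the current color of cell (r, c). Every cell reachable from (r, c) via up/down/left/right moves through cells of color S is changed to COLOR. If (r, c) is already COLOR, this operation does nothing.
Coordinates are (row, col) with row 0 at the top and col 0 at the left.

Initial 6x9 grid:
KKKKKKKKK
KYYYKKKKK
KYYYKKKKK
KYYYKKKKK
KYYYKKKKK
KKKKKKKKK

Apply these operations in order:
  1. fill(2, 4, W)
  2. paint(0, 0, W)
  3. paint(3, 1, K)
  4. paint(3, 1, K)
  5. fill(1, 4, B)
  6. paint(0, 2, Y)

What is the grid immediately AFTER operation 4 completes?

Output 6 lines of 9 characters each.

Answer: WWWWWWWWW
WYYYWWWWW
WYYYWWWWW
WKYYWWWWW
WYYYWWWWW
WWWWWWWWW

Derivation:
After op 1 fill(2,4,W) [42 cells changed]:
WWWWWWWWW
WYYYWWWWW
WYYYWWWWW
WYYYWWWWW
WYYYWWWWW
WWWWWWWWW
After op 2 paint(0,0,W):
WWWWWWWWW
WYYYWWWWW
WYYYWWWWW
WYYYWWWWW
WYYYWWWWW
WWWWWWWWW
After op 3 paint(3,1,K):
WWWWWWWWW
WYYYWWWWW
WYYYWWWWW
WKYYWWWWW
WYYYWWWWW
WWWWWWWWW
After op 4 paint(3,1,K):
WWWWWWWWW
WYYYWWWWW
WYYYWWWWW
WKYYWWWWW
WYYYWWWWW
WWWWWWWWW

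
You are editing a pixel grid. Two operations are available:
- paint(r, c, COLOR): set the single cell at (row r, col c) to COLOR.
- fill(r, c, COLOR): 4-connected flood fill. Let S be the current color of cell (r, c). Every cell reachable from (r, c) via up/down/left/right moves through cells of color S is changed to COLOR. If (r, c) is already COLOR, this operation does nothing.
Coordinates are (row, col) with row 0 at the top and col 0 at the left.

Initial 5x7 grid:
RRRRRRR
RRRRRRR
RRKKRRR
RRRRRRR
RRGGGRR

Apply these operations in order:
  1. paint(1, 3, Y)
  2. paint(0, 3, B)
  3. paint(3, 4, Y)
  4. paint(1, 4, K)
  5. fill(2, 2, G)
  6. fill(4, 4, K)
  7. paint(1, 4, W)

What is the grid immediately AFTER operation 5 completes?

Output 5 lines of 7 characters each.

Answer: RRRBRRR
RRRYKRR
RRGGRRR
RRRRYRR
RRGGGRR

Derivation:
After op 1 paint(1,3,Y):
RRRRRRR
RRRYRRR
RRKKRRR
RRRRRRR
RRGGGRR
After op 2 paint(0,3,B):
RRRBRRR
RRRYRRR
RRKKRRR
RRRRRRR
RRGGGRR
After op 3 paint(3,4,Y):
RRRBRRR
RRRYRRR
RRKKRRR
RRRRYRR
RRGGGRR
After op 4 paint(1,4,K):
RRRBRRR
RRRYKRR
RRKKRRR
RRRRYRR
RRGGGRR
After op 5 fill(2,2,G) [2 cells changed]:
RRRBRRR
RRRYKRR
RRGGRRR
RRRRYRR
RRGGGRR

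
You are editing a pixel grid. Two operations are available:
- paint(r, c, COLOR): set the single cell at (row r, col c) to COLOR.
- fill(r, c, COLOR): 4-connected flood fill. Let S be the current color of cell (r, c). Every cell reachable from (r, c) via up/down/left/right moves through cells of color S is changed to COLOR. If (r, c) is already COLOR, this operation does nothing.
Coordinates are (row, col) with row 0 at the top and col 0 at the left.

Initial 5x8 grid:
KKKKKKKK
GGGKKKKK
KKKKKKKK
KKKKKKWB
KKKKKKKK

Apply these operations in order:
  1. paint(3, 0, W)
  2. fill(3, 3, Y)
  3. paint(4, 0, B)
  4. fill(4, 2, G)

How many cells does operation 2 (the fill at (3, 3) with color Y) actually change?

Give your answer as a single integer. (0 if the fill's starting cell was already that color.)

After op 1 paint(3,0,W):
KKKKKKKK
GGGKKKKK
KKKKKKKK
WKKKKKWB
KKKKKKKK
After op 2 fill(3,3,Y) [34 cells changed]:
YYYYYYYY
GGGYYYYY
YYYYYYYY
WYYYYYWB
YYYYYYYY

Answer: 34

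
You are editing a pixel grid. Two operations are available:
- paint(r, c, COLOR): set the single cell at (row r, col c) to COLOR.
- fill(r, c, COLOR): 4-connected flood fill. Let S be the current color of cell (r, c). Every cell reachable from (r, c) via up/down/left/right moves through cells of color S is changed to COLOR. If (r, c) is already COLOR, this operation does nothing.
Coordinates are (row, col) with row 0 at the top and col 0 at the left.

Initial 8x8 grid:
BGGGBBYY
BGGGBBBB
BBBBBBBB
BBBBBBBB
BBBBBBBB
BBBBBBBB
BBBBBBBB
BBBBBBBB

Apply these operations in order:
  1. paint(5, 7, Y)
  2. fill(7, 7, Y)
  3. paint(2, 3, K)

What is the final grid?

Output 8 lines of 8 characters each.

After op 1 paint(5,7,Y):
BGGGBBYY
BGGGBBBB
BBBBBBBB
BBBBBBBB
BBBBBBBB
BBBBBBBY
BBBBBBBB
BBBBBBBB
After op 2 fill(7,7,Y) [55 cells changed]:
YGGGYYYY
YGGGYYYY
YYYYYYYY
YYYYYYYY
YYYYYYYY
YYYYYYYY
YYYYYYYY
YYYYYYYY
After op 3 paint(2,3,K):
YGGGYYYY
YGGGYYYY
YYYKYYYY
YYYYYYYY
YYYYYYYY
YYYYYYYY
YYYYYYYY
YYYYYYYY

Answer: YGGGYYYY
YGGGYYYY
YYYKYYYY
YYYYYYYY
YYYYYYYY
YYYYYYYY
YYYYYYYY
YYYYYYYY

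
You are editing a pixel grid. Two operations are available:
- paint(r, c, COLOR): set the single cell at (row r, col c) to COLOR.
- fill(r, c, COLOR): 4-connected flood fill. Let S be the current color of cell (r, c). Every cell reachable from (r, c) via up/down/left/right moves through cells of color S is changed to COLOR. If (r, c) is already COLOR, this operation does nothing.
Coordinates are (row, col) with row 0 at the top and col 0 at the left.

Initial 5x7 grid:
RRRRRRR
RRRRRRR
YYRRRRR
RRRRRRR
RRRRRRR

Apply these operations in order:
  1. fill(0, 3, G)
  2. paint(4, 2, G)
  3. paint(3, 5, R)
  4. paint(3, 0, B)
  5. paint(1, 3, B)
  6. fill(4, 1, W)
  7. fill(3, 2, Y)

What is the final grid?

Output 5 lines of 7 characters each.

Answer: YYYYYYY
YYYBYYY
YYYYYYY
BYYYYRY
YYYYYYY

Derivation:
After op 1 fill(0,3,G) [33 cells changed]:
GGGGGGG
GGGGGGG
YYGGGGG
GGGGGGG
GGGGGGG
After op 2 paint(4,2,G):
GGGGGGG
GGGGGGG
YYGGGGG
GGGGGGG
GGGGGGG
After op 3 paint(3,5,R):
GGGGGGG
GGGGGGG
YYGGGGG
GGGGGRG
GGGGGGG
After op 4 paint(3,0,B):
GGGGGGG
GGGGGGG
YYGGGGG
BGGGGRG
GGGGGGG
After op 5 paint(1,3,B):
GGGGGGG
GGGBGGG
YYGGGGG
BGGGGRG
GGGGGGG
After op 6 fill(4,1,W) [30 cells changed]:
WWWWWWW
WWWBWWW
YYWWWWW
BWWWWRW
WWWWWWW
After op 7 fill(3,2,Y) [30 cells changed]:
YYYYYYY
YYYBYYY
YYYYYYY
BYYYYRY
YYYYYYY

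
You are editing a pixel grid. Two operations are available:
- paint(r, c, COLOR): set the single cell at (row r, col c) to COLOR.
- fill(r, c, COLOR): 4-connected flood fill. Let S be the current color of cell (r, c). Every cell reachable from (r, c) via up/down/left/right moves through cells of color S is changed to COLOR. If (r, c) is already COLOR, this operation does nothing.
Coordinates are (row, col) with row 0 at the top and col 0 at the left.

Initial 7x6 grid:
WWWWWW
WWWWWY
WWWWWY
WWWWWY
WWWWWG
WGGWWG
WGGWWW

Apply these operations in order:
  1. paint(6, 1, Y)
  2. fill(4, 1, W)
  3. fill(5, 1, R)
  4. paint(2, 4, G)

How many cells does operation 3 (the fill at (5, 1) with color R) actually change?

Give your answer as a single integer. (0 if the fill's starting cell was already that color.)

Answer: 3

Derivation:
After op 1 paint(6,1,Y):
WWWWWW
WWWWWY
WWWWWY
WWWWWY
WWWWWG
WGGWWG
WYGWWW
After op 2 fill(4,1,W) [0 cells changed]:
WWWWWW
WWWWWY
WWWWWY
WWWWWY
WWWWWG
WGGWWG
WYGWWW
After op 3 fill(5,1,R) [3 cells changed]:
WWWWWW
WWWWWY
WWWWWY
WWWWWY
WWWWWG
WRRWWG
WYRWWW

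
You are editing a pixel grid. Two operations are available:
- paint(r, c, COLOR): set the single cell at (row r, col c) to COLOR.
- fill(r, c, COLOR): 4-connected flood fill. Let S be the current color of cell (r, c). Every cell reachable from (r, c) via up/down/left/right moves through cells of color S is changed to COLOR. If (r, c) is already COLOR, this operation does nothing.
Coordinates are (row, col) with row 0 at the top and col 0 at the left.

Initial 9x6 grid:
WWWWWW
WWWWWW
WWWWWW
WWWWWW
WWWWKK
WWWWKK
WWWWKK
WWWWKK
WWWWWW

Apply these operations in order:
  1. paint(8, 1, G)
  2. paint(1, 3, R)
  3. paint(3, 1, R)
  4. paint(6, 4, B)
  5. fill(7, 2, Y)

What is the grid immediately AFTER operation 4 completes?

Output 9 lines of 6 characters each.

Answer: WWWWWW
WWWRWW
WWWWWW
WRWWWW
WWWWKK
WWWWKK
WWWWBK
WWWWKK
WGWWWW

Derivation:
After op 1 paint(8,1,G):
WWWWWW
WWWWWW
WWWWWW
WWWWWW
WWWWKK
WWWWKK
WWWWKK
WWWWKK
WGWWWW
After op 2 paint(1,3,R):
WWWWWW
WWWRWW
WWWWWW
WWWWWW
WWWWKK
WWWWKK
WWWWKK
WWWWKK
WGWWWW
After op 3 paint(3,1,R):
WWWWWW
WWWRWW
WWWWWW
WRWWWW
WWWWKK
WWWWKK
WWWWKK
WWWWKK
WGWWWW
After op 4 paint(6,4,B):
WWWWWW
WWWRWW
WWWWWW
WRWWWW
WWWWKK
WWWWKK
WWWWBK
WWWWKK
WGWWWW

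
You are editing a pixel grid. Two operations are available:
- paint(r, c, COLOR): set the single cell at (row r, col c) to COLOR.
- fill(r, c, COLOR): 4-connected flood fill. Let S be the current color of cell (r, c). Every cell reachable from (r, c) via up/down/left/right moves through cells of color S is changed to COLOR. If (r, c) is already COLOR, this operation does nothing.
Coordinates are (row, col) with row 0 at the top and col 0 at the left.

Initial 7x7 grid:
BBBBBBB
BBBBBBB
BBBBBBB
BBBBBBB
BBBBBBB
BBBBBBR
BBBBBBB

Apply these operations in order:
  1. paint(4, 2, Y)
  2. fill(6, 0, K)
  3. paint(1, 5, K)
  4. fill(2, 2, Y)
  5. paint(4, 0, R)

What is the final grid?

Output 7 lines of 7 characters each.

After op 1 paint(4,2,Y):
BBBBBBB
BBBBBBB
BBBBBBB
BBBBBBB
BBYBBBB
BBBBBBR
BBBBBBB
After op 2 fill(6,0,K) [47 cells changed]:
KKKKKKK
KKKKKKK
KKKKKKK
KKKKKKK
KKYKKKK
KKKKKKR
KKKKKKK
After op 3 paint(1,5,K):
KKKKKKK
KKKKKKK
KKKKKKK
KKKKKKK
KKYKKKK
KKKKKKR
KKKKKKK
After op 4 fill(2,2,Y) [47 cells changed]:
YYYYYYY
YYYYYYY
YYYYYYY
YYYYYYY
YYYYYYY
YYYYYYR
YYYYYYY
After op 5 paint(4,0,R):
YYYYYYY
YYYYYYY
YYYYYYY
YYYYYYY
RYYYYYY
YYYYYYR
YYYYYYY

Answer: YYYYYYY
YYYYYYY
YYYYYYY
YYYYYYY
RYYYYYY
YYYYYYR
YYYYYYY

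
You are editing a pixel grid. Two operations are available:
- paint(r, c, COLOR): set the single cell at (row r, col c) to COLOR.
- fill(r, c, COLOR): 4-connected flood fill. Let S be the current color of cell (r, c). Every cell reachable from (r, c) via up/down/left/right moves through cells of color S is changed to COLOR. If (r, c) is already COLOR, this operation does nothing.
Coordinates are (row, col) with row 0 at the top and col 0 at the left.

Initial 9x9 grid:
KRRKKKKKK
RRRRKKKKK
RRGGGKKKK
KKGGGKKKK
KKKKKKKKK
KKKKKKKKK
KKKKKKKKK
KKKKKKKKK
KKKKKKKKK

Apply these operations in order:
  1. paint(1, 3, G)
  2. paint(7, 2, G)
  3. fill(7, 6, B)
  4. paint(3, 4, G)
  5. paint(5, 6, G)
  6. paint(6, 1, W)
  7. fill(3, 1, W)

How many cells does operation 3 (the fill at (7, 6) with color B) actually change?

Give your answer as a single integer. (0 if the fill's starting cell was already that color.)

After op 1 paint(1,3,G):
KRRKKKKKK
RRRGKKKKK
RRGGGKKKK
KKGGGKKKK
KKKKKKKKK
KKKKKKKKK
KKKKKKKKK
KKKKKKKKK
KKKKKKKKK
After op 2 paint(7,2,G):
KRRKKKKKK
RRRGKKKKK
RRGGGKKKK
KKGGGKKKK
KKKKKKKKK
KKKKKKKKK
KKKKKKKKK
KKGKKKKKK
KKKKKKKKK
After op 3 fill(7,6,B) [65 cells changed]:
KRRBBBBBB
RRRGBBBBB
RRGGGBBBB
BBGGGBBBB
BBBBBBBBB
BBBBBBBBB
BBBBBBBBB
BBGBBBBBB
BBBBBBBBB

Answer: 65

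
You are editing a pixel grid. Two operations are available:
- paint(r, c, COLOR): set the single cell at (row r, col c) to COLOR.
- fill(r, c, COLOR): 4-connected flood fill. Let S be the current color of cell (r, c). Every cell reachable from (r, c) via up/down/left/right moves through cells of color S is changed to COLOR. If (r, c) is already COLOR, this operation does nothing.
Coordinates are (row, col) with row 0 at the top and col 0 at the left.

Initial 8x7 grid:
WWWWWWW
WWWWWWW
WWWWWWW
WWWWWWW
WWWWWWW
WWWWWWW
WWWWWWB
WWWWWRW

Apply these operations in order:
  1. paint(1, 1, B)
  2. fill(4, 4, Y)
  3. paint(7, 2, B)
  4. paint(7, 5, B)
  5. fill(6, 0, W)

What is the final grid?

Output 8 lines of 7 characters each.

After op 1 paint(1,1,B):
WWWWWWW
WBWWWWW
WWWWWWW
WWWWWWW
WWWWWWW
WWWWWWW
WWWWWWB
WWWWWRW
After op 2 fill(4,4,Y) [52 cells changed]:
YYYYYYY
YBYYYYY
YYYYYYY
YYYYYYY
YYYYYYY
YYYYYYY
YYYYYYB
YYYYYRW
After op 3 paint(7,2,B):
YYYYYYY
YBYYYYY
YYYYYYY
YYYYYYY
YYYYYYY
YYYYYYY
YYYYYYB
YYBYYRW
After op 4 paint(7,5,B):
YYYYYYY
YBYYYYY
YYYYYYY
YYYYYYY
YYYYYYY
YYYYYYY
YYYYYYB
YYBYYBW
After op 5 fill(6,0,W) [51 cells changed]:
WWWWWWW
WBWWWWW
WWWWWWW
WWWWWWW
WWWWWWW
WWWWWWW
WWWWWWB
WWBWWBW

Answer: WWWWWWW
WBWWWWW
WWWWWWW
WWWWWWW
WWWWWWW
WWWWWWW
WWWWWWB
WWBWWBW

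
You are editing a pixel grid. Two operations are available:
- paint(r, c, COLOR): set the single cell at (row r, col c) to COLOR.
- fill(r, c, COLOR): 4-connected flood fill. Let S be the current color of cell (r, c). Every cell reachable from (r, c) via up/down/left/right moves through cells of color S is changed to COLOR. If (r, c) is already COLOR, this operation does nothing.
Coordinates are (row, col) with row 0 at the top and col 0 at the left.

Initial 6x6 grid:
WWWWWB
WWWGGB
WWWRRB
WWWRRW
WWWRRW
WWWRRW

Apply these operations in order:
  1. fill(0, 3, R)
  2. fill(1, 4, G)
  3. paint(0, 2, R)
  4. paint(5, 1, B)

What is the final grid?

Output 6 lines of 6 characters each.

Answer: RRRRRB
RRRGGB
RRRRRB
RRRRRW
RRRRRW
RBRRRW

Derivation:
After op 1 fill(0,3,R) [20 cells changed]:
RRRRRB
RRRGGB
RRRRRB
RRRRRW
RRRRRW
RRRRRW
After op 2 fill(1,4,G) [0 cells changed]:
RRRRRB
RRRGGB
RRRRRB
RRRRRW
RRRRRW
RRRRRW
After op 3 paint(0,2,R):
RRRRRB
RRRGGB
RRRRRB
RRRRRW
RRRRRW
RRRRRW
After op 4 paint(5,1,B):
RRRRRB
RRRGGB
RRRRRB
RRRRRW
RRRRRW
RBRRRW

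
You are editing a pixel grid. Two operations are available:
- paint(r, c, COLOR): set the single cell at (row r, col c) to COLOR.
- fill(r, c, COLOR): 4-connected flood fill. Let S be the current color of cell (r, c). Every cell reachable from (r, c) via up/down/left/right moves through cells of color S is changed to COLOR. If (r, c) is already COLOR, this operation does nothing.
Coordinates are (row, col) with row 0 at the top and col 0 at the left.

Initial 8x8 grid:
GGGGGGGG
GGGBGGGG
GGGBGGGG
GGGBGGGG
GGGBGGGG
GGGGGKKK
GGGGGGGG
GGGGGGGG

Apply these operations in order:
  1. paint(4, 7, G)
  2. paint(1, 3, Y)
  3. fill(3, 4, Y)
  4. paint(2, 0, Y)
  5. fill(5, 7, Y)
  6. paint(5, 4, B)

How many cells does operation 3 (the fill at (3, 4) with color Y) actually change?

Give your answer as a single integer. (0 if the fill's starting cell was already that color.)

After op 1 paint(4,7,G):
GGGGGGGG
GGGBGGGG
GGGBGGGG
GGGBGGGG
GGGBGGGG
GGGGGKKK
GGGGGGGG
GGGGGGGG
After op 2 paint(1,3,Y):
GGGGGGGG
GGGYGGGG
GGGBGGGG
GGGBGGGG
GGGBGGGG
GGGGGKKK
GGGGGGGG
GGGGGGGG
After op 3 fill(3,4,Y) [57 cells changed]:
YYYYYYYY
YYYYYYYY
YYYBYYYY
YYYBYYYY
YYYBYYYY
YYYYYKKK
YYYYYYYY
YYYYYYYY

Answer: 57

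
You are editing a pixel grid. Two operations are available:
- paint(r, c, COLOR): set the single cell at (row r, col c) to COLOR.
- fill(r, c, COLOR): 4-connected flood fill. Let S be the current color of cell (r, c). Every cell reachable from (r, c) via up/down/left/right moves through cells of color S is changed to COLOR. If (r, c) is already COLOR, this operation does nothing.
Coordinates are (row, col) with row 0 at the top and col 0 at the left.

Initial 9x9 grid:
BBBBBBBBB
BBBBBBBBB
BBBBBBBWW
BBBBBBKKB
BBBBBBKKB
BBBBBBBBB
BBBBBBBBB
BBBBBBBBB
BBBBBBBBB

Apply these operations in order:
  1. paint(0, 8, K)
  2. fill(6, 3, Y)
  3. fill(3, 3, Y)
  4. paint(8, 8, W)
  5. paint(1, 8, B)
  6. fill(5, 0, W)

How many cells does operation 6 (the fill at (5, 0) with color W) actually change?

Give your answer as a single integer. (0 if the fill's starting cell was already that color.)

Answer: 72

Derivation:
After op 1 paint(0,8,K):
BBBBBBBBK
BBBBBBBBB
BBBBBBBWW
BBBBBBKKB
BBBBBBKKB
BBBBBBBBB
BBBBBBBBB
BBBBBBBBB
BBBBBBBBB
After op 2 fill(6,3,Y) [74 cells changed]:
YYYYYYYYK
YYYYYYYYY
YYYYYYYWW
YYYYYYKKY
YYYYYYKKY
YYYYYYYYY
YYYYYYYYY
YYYYYYYYY
YYYYYYYYY
After op 3 fill(3,3,Y) [0 cells changed]:
YYYYYYYYK
YYYYYYYYY
YYYYYYYWW
YYYYYYKKY
YYYYYYKKY
YYYYYYYYY
YYYYYYYYY
YYYYYYYYY
YYYYYYYYY
After op 4 paint(8,8,W):
YYYYYYYYK
YYYYYYYYY
YYYYYYYWW
YYYYYYKKY
YYYYYYKKY
YYYYYYYYY
YYYYYYYYY
YYYYYYYYY
YYYYYYYYW
After op 5 paint(1,8,B):
YYYYYYYYK
YYYYYYYYB
YYYYYYYWW
YYYYYYKKY
YYYYYYKKY
YYYYYYYYY
YYYYYYYYY
YYYYYYYYY
YYYYYYYYW
After op 6 fill(5,0,W) [72 cells changed]:
WWWWWWWWK
WWWWWWWWB
WWWWWWWWW
WWWWWWKKW
WWWWWWKKW
WWWWWWWWW
WWWWWWWWW
WWWWWWWWW
WWWWWWWWW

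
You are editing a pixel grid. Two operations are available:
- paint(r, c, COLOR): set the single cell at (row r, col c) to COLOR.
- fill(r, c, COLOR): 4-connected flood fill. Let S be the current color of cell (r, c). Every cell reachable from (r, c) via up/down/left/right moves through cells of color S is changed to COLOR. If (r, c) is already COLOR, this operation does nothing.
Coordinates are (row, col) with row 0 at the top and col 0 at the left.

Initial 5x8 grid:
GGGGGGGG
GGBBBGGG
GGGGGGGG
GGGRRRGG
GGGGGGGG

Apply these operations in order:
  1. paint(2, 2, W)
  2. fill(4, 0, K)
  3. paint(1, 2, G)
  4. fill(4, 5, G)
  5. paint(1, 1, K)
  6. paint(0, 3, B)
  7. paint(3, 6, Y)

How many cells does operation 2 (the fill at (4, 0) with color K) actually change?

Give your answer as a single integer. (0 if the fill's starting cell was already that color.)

After op 1 paint(2,2,W):
GGGGGGGG
GGBBBGGG
GGWGGGGG
GGGRRRGG
GGGGGGGG
After op 2 fill(4,0,K) [33 cells changed]:
KKKKKKKK
KKBBBKKK
KKWKKKKK
KKKRRRKK
KKKKKKKK

Answer: 33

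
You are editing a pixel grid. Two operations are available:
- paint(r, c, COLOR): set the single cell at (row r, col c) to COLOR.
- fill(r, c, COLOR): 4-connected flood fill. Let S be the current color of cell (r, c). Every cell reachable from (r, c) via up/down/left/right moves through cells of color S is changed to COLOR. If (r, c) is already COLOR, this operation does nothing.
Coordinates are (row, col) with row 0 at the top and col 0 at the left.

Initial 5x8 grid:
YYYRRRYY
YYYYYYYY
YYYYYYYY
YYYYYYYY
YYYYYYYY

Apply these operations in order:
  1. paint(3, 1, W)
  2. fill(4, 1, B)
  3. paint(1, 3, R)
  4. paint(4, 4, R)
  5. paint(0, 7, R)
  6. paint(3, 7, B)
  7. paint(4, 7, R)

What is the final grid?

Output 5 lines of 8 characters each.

After op 1 paint(3,1,W):
YYYRRRYY
YYYYYYYY
YYYYYYYY
YWYYYYYY
YYYYYYYY
After op 2 fill(4,1,B) [36 cells changed]:
BBBRRRBB
BBBBBBBB
BBBBBBBB
BWBBBBBB
BBBBBBBB
After op 3 paint(1,3,R):
BBBRRRBB
BBBRBBBB
BBBBBBBB
BWBBBBBB
BBBBBBBB
After op 4 paint(4,4,R):
BBBRRRBB
BBBRBBBB
BBBBBBBB
BWBBBBBB
BBBBRBBB
After op 5 paint(0,7,R):
BBBRRRBR
BBBRBBBB
BBBBBBBB
BWBBBBBB
BBBBRBBB
After op 6 paint(3,7,B):
BBBRRRBR
BBBRBBBB
BBBBBBBB
BWBBBBBB
BBBBRBBB
After op 7 paint(4,7,R):
BBBRRRBR
BBBRBBBB
BBBBBBBB
BWBBBBBB
BBBBRBBR

Answer: BBBRRRBR
BBBRBBBB
BBBBBBBB
BWBBBBBB
BBBBRBBR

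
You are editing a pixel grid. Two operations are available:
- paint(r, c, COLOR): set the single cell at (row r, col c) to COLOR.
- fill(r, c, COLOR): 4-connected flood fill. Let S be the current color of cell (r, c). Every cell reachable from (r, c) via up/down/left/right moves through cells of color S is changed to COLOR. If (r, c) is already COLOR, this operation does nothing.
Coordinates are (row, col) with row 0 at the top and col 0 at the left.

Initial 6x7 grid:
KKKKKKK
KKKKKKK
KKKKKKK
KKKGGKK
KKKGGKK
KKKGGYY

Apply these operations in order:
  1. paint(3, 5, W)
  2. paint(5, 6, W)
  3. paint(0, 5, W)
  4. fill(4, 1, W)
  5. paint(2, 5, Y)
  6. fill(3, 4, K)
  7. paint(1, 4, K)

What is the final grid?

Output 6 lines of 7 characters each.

Answer: WWWWWWW
WWWWKWW
WWWWWYW
WWWKKWW
WWWKKWW
WWWKKYW

Derivation:
After op 1 paint(3,5,W):
KKKKKKK
KKKKKKK
KKKKKKK
KKKGGWK
KKKGGKK
KKKGGYY
After op 2 paint(5,6,W):
KKKKKKK
KKKKKKK
KKKKKKK
KKKGGWK
KKKGGKK
KKKGGYW
After op 3 paint(0,5,W):
KKKKKWK
KKKKKKK
KKKKKKK
KKKGGWK
KKKGGKK
KKKGGYW
After op 4 fill(4,1,W) [32 cells changed]:
WWWWWWW
WWWWWWW
WWWWWWW
WWWGGWW
WWWGGWW
WWWGGYW
After op 5 paint(2,5,Y):
WWWWWWW
WWWWWWW
WWWWWYW
WWWGGWW
WWWGGWW
WWWGGYW
After op 6 fill(3,4,K) [6 cells changed]:
WWWWWWW
WWWWWWW
WWWWWYW
WWWKKWW
WWWKKWW
WWWKKYW
After op 7 paint(1,4,K):
WWWWWWW
WWWWKWW
WWWWWYW
WWWKKWW
WWWKKWW
WWWKKYW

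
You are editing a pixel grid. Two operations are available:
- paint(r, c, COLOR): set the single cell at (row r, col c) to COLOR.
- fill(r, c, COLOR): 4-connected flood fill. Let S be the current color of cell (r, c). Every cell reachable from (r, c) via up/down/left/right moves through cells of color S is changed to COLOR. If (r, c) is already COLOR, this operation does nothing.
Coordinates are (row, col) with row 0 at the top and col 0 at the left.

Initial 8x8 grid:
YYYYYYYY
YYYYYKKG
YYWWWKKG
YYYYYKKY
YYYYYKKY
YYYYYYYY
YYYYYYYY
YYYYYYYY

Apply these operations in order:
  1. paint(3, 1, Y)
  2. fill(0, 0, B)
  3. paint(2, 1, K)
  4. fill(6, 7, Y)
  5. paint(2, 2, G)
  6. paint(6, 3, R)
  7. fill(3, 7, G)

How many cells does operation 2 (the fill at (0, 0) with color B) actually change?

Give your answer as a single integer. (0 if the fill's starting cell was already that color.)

After op 1 paint(3,1,Y):
YYYYYYYY
YYYYYKKG
YYWWWKKG
YYYYYKKY
YYYYYKKY
YYYYYYYY
YYYYYYYY
YYYYYYYY
After op 2 fill(0,0,B) [51 cells changed]:
BBBBBBBB
BBBBBKKG
BBWWWKKG
BBBBBKKB
BBBBBKKB
BBBBBBBB
BBBBBBBB
BBBBBBBB

Answer: 51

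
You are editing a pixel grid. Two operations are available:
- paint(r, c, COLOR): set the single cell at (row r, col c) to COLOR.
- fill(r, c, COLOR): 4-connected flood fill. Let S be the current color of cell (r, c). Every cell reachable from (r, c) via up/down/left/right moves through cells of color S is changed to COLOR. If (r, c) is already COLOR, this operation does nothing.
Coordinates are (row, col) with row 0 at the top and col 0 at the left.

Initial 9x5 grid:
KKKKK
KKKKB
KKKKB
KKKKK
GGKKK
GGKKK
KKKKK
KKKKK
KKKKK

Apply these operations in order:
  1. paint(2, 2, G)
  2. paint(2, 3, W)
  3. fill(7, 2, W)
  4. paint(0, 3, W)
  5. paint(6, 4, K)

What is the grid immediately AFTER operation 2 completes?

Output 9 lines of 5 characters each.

Answer: KKKKK
KKKKB
KKGWB
KKKKK
GGKKK
GGKKK
KKKKK
KKKKK
KKKKK

Derivation:
After op 1 paint(2,2,G):
KKKKK
KKKKB
KKGKB
KKKKK
GGKKK
GGKKK
KKKKK
KKKKK
KKKKK
After op 2 paint(2,3,W):
KKKKK
KKKKB
KKGWB
KKKKK
GGKKK
GGKKK
KKKKK
KKKKK
KKKKK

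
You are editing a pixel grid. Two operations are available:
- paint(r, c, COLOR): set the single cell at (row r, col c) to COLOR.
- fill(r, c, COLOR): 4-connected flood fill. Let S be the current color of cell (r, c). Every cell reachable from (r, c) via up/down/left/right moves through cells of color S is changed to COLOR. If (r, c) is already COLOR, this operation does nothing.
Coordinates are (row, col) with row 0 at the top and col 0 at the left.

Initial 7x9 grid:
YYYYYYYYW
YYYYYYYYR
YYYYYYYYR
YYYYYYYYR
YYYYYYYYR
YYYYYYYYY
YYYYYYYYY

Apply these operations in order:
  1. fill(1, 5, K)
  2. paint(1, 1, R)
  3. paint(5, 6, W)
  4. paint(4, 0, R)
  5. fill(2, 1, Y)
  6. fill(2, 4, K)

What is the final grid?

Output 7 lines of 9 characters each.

After op 1 fill(1,5,K) [58 cells changed]:
KKKKKKKKW
KKKKKKKKR
KKKKKKKKR
KKKKKKKKR
KKKKKKKKR
KKKKKKKKK
KKKKKKKKK
After op 2 paint(1,1,R):
KKKKKKKKW
KRKKKKKKR
KKKKKKKKR
KKKKKKKKR
KKKKKKKKR
KKKKKKKKK
KKKKKKKKK
After op 3 paint(5,6,W):
KKKKKKKKW
KRKKKKKKR
KKKKKKKKR
KKKKKKKKR
KKKKKKKKR
KKKKKKWKK
KKKKKKKKK
After op 4 paint(4,0,R):
KKKKKKKKW
KRKKKKKKR
KKKKKKKKR
KKKKKKKKR
RKKKKKKKR
KKKKKKWKK
KKKKKKKKK
After op 5 fill(2,1,Y) [55 cells changed]:
YYYYYYYYW
YRYYYYYYR
YYYYYYYYR
YYYYYYYYR
RYYYYYYYR
YYYYYYWYY
YYYYYYYYY
After op 6 fill(2,4,K) [55 cells changed]:
KKKKKKKKW
KRKKKKKKR
KKKKKKKKR
KKKKKKKKR
RKKKKKKKR
KKKKKKWKK
KKKKKKKKK

Answer: KKKKKKKKW
KRKKKKKKR
KKKKKKKKR
KKKKKKKKR
RKKKKKKKR
KKKKKKWKK
KKKKKKKKK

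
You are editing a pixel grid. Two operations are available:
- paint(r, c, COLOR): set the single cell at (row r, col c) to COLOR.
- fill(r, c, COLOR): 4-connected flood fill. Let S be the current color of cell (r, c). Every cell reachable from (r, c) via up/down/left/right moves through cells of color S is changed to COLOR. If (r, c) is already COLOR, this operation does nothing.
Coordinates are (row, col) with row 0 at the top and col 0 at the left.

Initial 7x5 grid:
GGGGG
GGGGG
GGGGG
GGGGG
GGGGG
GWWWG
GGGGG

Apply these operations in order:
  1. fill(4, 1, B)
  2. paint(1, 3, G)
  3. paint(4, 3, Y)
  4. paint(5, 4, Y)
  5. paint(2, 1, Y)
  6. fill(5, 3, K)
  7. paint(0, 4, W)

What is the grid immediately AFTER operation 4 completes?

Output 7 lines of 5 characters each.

Answer: BBBBB
BBBGB
BBBBB
BBBBB
BBBYB
BWWWY
BBBBB

Derivation:
After op 1 fill(4,1,B) [32 cells changed]:
BBBBB
BBBBB
BBBBB
BBBBB
BBBBB
BWWWB
BBBBB
After op 2 paint(1,3,G):
BBBBB
BBBGB
BBBBB
BBBBB
BBBBB
BWWWB
BBBBB
After op 3 paint(4,3,Y):
BBBBB
BBBGB
BBBBB
BBBBB
BBBYB
BWWWB
BBBBB
After op 4 paint(5,4,Y):
BBBBB
BBBGB
BBBBB
BBBBB
BBBYB
BWWWY
BBBBB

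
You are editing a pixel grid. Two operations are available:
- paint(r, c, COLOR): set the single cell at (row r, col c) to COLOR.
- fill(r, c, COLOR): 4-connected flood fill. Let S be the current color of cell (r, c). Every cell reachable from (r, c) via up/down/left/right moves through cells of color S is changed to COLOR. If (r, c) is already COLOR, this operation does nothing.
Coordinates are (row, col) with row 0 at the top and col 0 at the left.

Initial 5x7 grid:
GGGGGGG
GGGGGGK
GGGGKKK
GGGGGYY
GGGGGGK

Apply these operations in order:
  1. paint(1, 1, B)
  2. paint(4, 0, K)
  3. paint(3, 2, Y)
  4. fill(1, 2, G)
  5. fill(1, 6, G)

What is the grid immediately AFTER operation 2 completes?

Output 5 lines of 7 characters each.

Answer: GGGGGGG
GBGGGGK
GGGGKKK
GGGGGYY
KGGGGGK

Derivation:
After op 1 paint(1,1,B):
GGGGGGG
GBGGGGK
GGGGKKK
GGGGGYY
GGGGGGK
After op 2 paint(4,0,K):
GGGGGGG
GBGGGGK
GGGGKKK
GGGGGYY
KGGGGGK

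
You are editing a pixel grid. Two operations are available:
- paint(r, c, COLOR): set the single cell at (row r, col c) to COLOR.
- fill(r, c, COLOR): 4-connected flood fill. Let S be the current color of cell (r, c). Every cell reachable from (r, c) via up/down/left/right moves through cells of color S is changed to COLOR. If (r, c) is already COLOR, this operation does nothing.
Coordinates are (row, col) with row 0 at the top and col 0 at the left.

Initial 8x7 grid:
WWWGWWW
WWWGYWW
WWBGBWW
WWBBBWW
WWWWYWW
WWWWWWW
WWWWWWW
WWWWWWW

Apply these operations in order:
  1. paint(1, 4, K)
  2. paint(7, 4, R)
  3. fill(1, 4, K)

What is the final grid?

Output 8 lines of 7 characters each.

After op 1 paint(1,4,K):
WWWGWWW
WWWGKWW
WWBGBWW
WWBBBWW
WWWWYWW
WWWWWWW
WWWWWWW
WWWWWWW
After op 2 paint(7,4,R):
WWWGWWW
WWWGKWW
WWBGBWW
WWBBBWW
WWWWYWW
WWWWWWW
WWWWWWW
WWWWRWW
After op 3 fill(1,4,K) [0 cells changed]:
WWWGWWW
WWWGKWW
WWBGBWW
WWBBBWW
WWWWYWW
WWWWWWW
WWWWWWW
WWWWRWW

Answer: WWWGWWW
WWWGKWW
WWBGBWW
WWBBBWW
WWWWYWW
WWWWWWW
WWWWWWW
WWWWRWW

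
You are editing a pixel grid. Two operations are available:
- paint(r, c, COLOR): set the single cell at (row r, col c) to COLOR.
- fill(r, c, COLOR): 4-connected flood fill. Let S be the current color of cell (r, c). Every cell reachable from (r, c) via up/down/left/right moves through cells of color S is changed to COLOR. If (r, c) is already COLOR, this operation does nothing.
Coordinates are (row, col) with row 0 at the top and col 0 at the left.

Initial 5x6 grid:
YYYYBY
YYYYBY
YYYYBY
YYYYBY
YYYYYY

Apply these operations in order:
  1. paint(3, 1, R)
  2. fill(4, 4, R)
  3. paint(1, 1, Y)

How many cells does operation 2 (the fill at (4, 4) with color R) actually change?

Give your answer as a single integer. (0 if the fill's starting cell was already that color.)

Answer: 25

Derivation:
After op 1 paint(3,1,R):
YYYYBY
YYYYBY
YYYYBY
YRYYBY
YYYYYY
After op 2 fill(4,4,R) [25 cells changed]:
RRRRBR
RRRRBR
RRRRBR
RRRRBR
RRRRRR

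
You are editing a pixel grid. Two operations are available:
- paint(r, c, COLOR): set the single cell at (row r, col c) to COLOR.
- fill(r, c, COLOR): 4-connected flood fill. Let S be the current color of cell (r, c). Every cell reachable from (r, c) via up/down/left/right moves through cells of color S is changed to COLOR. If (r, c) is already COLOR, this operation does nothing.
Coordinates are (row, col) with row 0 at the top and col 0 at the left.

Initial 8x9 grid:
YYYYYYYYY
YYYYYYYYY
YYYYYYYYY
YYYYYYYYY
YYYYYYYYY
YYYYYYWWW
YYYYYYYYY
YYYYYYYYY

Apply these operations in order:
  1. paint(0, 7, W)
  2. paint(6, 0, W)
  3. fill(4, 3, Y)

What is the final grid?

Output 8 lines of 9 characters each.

Answer: YYYYYYYWY
YYYYYYYYY
YYYYYYYYY
YYYYYYYYY
YYYYYYYYY
YYYYYYWWW
WYYYYYYYY
YYYYYYYYY

Derivation:
After op 1 paint(0,7,W):
YYYYYYYWY
YYYYYYYYY
YYYYYYYYY
YYYYYYYYY
YYYYYYYYY
YYYYYYWWW
YYYYYYYYY
YYYYYYYYY
After op 2 paint(6,0,W):
YYYYYYYWY
YYYYYYYYY
YYYYYYYYY
YYYYYYYYY
YYYYYYYYY
YYYYYYWWW
WYYYYYYYY
YYYYYYYYY
After op 3 fill(4,3,Y) [0 cells changed]:
YYYYYYYWY
YYYYYYYYY
YYYYYYYYY
YYYYYYYYY
YYYYYYYYY
YYYYYYWWW
WYYYYYYYY
YYYYYYYYY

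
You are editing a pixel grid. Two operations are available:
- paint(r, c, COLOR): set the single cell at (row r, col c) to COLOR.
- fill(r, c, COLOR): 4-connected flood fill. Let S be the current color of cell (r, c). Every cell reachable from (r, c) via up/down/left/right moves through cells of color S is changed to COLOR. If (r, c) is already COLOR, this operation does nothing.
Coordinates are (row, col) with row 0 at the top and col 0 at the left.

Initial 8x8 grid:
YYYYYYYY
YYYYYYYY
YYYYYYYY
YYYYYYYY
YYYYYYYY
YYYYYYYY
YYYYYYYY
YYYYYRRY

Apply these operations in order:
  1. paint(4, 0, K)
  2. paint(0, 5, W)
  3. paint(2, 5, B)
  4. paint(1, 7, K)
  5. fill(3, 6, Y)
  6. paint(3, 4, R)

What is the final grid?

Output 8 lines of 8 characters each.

Answer: YYYYYWYY
YYYYYYYK
YYYYYBYY
YYYYRYYY
KYYYYYYY
YYYYYYYY
YYYYYYYY
YYYYYRRY

Derivation:
After op 1 paint(4,0,K):
YYYYYYYY
YYYYYYYY
YYYYYYYY
YYYYYYYY
KYYYYYYY
YYYYYYYY
YYYYYYYY
YYYYYRRY
After op 2 paint(0,5,W):
YYYYYWYY
YYYYYYYY
YYYYYYYY
YYYYYYYY
KYYYYYYY
YYYYYYYY
YYYYYYYY
YYYYYRRY
After op 3 paint(2,5,B):
YYYYYWYY
YYYYYYYY
YYYYYBYY
YYYYYYYY
KYYYYYYY
YYYYYYYY
YYYYYYYY
YYYYYRRY
After op 4 paint(1,7,K):
YYYYYWYY
YYYYYYYK
YYYYYBYY
YYYYYYYY
KYYYYYYY
YYYYYYYY
YYYYYYYY
YYYYYRRY
After op 5 fill(3,6,Y) [0 cells changed]:
YYYYYWYY
YYYYYYYK
YYYYYBYY
YYYYYYYY
KYYYYYYY
YYYYYYYY
YYYYYYYY
YYYYYRRY
After op 6 paint(3,4,R):
YYYYYWYY
YYYYYYYK
YYYYYBYY
YYYYRYYY
KYYYYYYY
YYYYYYYY
YYYYYYYY
YYYYYRRY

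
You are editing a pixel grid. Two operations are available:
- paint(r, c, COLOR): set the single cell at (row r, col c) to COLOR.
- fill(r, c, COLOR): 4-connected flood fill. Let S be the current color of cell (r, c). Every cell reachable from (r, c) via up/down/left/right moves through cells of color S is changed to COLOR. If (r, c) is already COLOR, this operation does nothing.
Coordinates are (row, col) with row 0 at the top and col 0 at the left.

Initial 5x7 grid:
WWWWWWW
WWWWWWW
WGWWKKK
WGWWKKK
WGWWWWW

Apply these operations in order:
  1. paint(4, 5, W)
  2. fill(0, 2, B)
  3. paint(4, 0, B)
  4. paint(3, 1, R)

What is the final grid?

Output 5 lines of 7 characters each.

After op 1 paint(4,5,W):
WWWWWWW
WWWWWWW
WGWWKKK
WGWWKKK
WGWWWWW
After op 2 fill(0,2,B) [26 cells changed]:
BBBBBBB
BBBBBBB
BGBBKKK
BGBBKKK
BGBBBBB
After op 3 paint(4,0,B):
BBBBBBB
BBBBBBB
BGBBKKK
BGBBKKK
BGBBBBB
After op 4 paint(3,1,R):
BBBBBBB
BBBBBBB
BGBBKKK
BRBBKKK
BGBBBBB

Answer: BBBBBBB
BBBBBBB
BGBBKKK
BRBBKKK
BGBBBBB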